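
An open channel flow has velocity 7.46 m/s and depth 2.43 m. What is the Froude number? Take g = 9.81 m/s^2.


The Froude number is defined as Fr = V / sqrt(g*y).
g*y = 9.81 * 2.43 = 23.8383.
sqrt(g*y) = sqrt(23.8383) = 4.8824.
Fr = 7.46 / 4.8824 = 1.5279.

1.5279


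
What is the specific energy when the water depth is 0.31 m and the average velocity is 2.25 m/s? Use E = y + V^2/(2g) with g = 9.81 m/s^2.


Specific energy E = y + V^2/(2g).
Velocity head = V^2/(2g) = 2.25^2 / (2*9.81) = 5.0625 / 19.62 = 0.258 m.
E = 0.31 + 0.258 = 0.568 m.

0.568


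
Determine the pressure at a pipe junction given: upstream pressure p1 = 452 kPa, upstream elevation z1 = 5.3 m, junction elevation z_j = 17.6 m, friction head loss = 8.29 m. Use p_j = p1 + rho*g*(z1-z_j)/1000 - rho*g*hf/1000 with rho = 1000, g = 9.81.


Junction pressure: p_j = p1 + rho*g*(z1 - z_j)/1000 - rho*g*hf/1000.
Elevation term = 1000*9.81*(5.3 - 17.6)/1000 = -120.663 kPa.
Friction term = 1000*9.81*8.29/1000 = 81.325 kPa.
p_j = 452 + -120.663 - 81.325 = 250.01 kPa.

250.01


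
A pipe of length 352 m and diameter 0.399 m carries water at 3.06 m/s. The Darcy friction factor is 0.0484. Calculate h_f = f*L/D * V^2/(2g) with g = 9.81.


Darcy-Weisbach equation: h_f = f * (L/D) * V^2/(2g).
f * L/D = 0.0484 * 352/0.399 = 42.6987.
V^2/(2g) = 3.06^2 / (2*9.81) = 9.3636 / 19.62 = 0.4772 m.
h_f = 42.6987 * 0.4772 = 20.378 m.

20.378


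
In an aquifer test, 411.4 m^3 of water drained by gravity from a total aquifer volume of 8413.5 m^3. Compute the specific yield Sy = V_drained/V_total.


Specific yield Sy = Volume drained / Total volume.
Sy = 411.4 / 8413.5
   = 0.0489.

0.0489


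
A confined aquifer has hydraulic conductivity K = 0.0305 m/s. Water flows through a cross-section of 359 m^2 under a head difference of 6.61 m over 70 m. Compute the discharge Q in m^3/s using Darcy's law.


Darcy's law: Q = K * A * i, where i = dh/L.
Hydraulic gradient i = 6.61 / 70 = 0.094429.
Q = 0.0305 * 359 * 0.094429
  = 1.0339 m^3/s.

1.0339


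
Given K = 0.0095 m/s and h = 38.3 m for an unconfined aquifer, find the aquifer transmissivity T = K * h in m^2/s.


Transmissivity is defined as T = K * h.
T = 0.0095 * 38.3
  = 0.3638 m^2/s.

0.3638


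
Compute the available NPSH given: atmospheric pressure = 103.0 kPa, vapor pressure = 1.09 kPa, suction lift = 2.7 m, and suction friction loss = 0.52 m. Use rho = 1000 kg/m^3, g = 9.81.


NPSHa = p_atm/(rho*g) - z_s - hf_s - p_vap/(rho*g).
p_atm/(rho*g) = 103.0*1000 / (1000*9.81) = 10.499 m.
p_vap/(rho*g) = 1.09*1000 / (1000*9.81) = 0.111 m.
NPSHa = 10.499 - 2.7 - 0.52 - 0.111
      = 7.17 m.

7.17


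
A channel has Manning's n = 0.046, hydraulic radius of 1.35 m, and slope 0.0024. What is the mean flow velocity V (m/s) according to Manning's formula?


Manning's equation gives V = (1/n) * R^(2/3) * S^(1/2).
First, compute R^(2/3) = 1.35^(2/3) = 1.2215.
Next, S^(1/2) = 0.0024^(1/2) = 0.04899.
Then 1/n = 1/0.046 = 21.74.
V = 21.74 * 1.2215 * 0.04899 = 1.3009 m/s.

1.3009


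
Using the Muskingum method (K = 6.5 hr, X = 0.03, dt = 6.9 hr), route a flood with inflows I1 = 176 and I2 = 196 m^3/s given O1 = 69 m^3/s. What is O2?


Muskingum coefficients:
denom = 2*K*(1-X) + dt = 2*6.5*(1-0.03) + 6.9 = 19.51.
C0 = (dt - 2*K*X)/denom = (6.9 - 2*6.5*0.03)/19.51 = 0.3337.
C1 = (dt + 2*K*X)/denom = (6.9 + 2*6.5*0.03)/19.51 = 0.3737.
C2 = (2*K*(1-X) - dt)/denom = 0.2927.
O2 = C0*I2 + C1*I1 + C2*O1
   = 0.3337*196 + 0.3737*176 + 0.2927*69
   = 151.36 m^3/s.

151.36


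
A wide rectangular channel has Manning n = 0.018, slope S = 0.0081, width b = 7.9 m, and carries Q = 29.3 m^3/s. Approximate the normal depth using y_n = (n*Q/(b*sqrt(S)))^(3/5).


We use the wide-channel approximation y_n = (n*Q/(b*sqrt(S)))^(3/5).
sqrt(S) = sqrt(0.0081) = 0.09.
Numerator: n*Q = 0.018 * 29.3 = 0.5274.
Denominator: b*sqrt(S) = 7.9 * 0.09 = 0.711.
arg = 0.7418.
y_n = 0.7418^(3/5) = 0.8359 m.

0.8359


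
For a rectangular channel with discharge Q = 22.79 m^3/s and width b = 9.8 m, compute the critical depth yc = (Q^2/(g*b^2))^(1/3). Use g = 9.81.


Using yc = (Q^2 / (g * b^2))^(1/3):
Q^2 = 22.79^2 = 519.38.
g * b^2 = 9.81 * 9.8^2 = 9.81 * 96.04 = 942.15.
Q^2 / (g*b^2) = 519.38 / 942.15 = 0.5513.
yc = 0.5513^(1/3) = 0.82 m.

0.82


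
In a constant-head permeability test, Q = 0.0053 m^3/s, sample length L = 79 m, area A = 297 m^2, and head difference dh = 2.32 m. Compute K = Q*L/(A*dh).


From K = Q*L / (A*dh):
Numerator: Q*L = 0.0053 * 79 = 0.4187.
Denominator: A*dh = 297 * 2.32 = 689.04.
K = 0.4187 / 689.04 = 0.000608 m/s.

0.000608


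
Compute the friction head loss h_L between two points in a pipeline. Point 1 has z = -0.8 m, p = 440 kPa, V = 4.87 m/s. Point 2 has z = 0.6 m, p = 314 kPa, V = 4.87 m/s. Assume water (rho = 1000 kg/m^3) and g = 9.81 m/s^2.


Total head at each section: H = z + p/(rho*g) + V^2/(2g).
H1 = -0.8 + 440*1000/(1000*9.81) + 4.87^2/(2*9.81)
   = -0.8 + 44.852 + 1.2088
   = 45.261 m.
H2 = 0.6 + 314*1000/(1000*9.81) + 4.87^2/(2*9.81)
   = 0.6 + 32.008 + 1.2088
   = 33.817 m.
h_L = H1 - H2 = 45.261 - 33.817 = 11.444 m.

11.444


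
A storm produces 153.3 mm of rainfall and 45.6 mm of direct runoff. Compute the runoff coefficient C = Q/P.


The runoff coefficient C = runoff depth / rainfall depth.
C = 45.6 / 153.3
  = 0.2975.

0.2975


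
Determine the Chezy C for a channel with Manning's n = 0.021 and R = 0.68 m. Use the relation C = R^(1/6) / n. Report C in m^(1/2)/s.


The Chezy coefficient relates to Manning's n through C = R^(1/6) / n.
R^(1/6) = 0.68^(1/6) = 0.937745.
C = 0.937745 / 0.021 = 44.65 m^(1/2)/s.

44.65


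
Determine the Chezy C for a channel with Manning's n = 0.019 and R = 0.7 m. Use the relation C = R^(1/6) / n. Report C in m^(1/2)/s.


The Chezy coefficient relates to Manning's n through C = R^(1/6) / n.
R^(1/6) = 0.7^(1/6) = 0.942287.
C = 0.942287 / 0.019 = 49.59 m^(1/2)/s.

49.59


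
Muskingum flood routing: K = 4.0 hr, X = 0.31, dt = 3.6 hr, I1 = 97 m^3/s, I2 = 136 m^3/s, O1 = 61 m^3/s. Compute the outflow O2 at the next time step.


Muskingum coefficients:
denom = 2*K*(1-X) + dt = 2*4.0*(1-0.31) + 3.6 = 9.12.
C0 = (dt - 2*K*X)/denom = (3.6 - 2*4.0*0.31)/9.12 = 0.1228.
C1 = (dt + 2*K*X)/denom = (3.6 + 2*4.0*0.31)/9.12 = 0.6667.
C2 = (2*K*(1-X) - dt)/denom = 0.2105.
O2 = C0*I2 + C1*I1 + C2*O1
   = 0.1228*136 + 0.6667*97 + 0.2105*61
   = 94.21 m^3/s.

94.21


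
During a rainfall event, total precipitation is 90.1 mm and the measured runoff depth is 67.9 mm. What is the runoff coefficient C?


The runoff coefficient C = runoff depth / rainfall depth.
C = 67.9 / 90.1
  = 0.7536.

0.7536


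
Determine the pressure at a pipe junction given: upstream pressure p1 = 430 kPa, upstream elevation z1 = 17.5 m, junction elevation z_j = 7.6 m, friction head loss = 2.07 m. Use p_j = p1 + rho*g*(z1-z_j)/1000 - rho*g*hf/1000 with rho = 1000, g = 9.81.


Junction pressure: p_j = p1 + rho*g*(z1 - z_j)/1000 - rho*g*hf/1000.
Elevation term = 1000*9.81*(17.5 - 7.6)/1000 = 97.119 kPa.
Friction term = 1000*9.81*2.07/1000 = 20.307 kPa.
p_j = 430 + 97.119 - 20.307 = 506.81 kPa.

506.81


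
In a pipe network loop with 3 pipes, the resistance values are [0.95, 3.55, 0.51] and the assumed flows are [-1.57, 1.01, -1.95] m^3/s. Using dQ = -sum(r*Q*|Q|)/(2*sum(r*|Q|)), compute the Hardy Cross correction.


Numerator terms (r*Q*|Q|): 0.95*-1.57*|-1.57| = -2.3417; 3.55*1.01*|1.01| = 3.6214; 0.51*-1.95*|-1.95| = -1.9393.
Sum of numerator = -0.6596.
Denominator terms (r*|Q|): 0.95*|-1.57| = 1.4915; 3.55*|1.01| = 3.5855; 0.51*|-1.95| = 0.9945.
2 * sum of denominator = 2 * 6.0715 = 12.143.
dQ = --0.6596 / 12.143 = 0.0543 m^3/s.

0.0543


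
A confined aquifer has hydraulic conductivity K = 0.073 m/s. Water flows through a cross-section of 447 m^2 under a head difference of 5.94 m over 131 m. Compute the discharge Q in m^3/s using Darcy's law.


Darcy's law: Q = K * A * i, where i = dh/L.
Hydraulic gradient i = 5.94 / 131 = 0.045344.
Q = 0.073 * 447 * 0.045344
  = 1.4796 m^3/s.

1.4796


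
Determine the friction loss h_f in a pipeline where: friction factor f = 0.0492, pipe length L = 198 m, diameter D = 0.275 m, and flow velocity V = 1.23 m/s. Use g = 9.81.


Darcy-Weisbach equation: h_f = f * (L/D) * V^2/(2g).
f * L/D = 0.0492 * 198/0.275 = 35.424.
V^2/(2g) = 1.23^2 / (2*9.81) = 1.5129 / 19.62 = 0.0771 m.
h_f = 35.424 * 0.0771 = 2.732 m.

2.732


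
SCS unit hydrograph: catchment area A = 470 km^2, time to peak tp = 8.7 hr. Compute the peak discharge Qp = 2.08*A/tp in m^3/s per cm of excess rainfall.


SCS formula: Qp = 2.08 * A / tp.
Qp = 2.08 * 470 / 8.7
   = 977.6 / 8.7
   = 112.37 m^3/s per cm.

112.37


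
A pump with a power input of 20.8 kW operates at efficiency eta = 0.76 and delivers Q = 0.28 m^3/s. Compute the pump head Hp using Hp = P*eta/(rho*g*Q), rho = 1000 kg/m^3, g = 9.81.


Pump head formula: Hp = P * eta / (rho * g * Q).
Numerator: P * eta = 20.8 * 1000 * 0.76 = 15808.0 W.
Denominator: rho * g * Q = 1000 * 9.81 * 0.28 = 2746.8.
Hp = 15808.0 / 2746.8 = 5.76 m.

5.76


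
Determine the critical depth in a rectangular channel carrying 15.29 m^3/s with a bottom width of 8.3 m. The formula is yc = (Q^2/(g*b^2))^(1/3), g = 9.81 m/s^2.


Using yc = (Q^2 / (g * b^2))^(1/3):
Q^2 = 15.29^2 = 233.78.
g * b^2 = 9.81 * 8.3^2 = 9.81 * 68.89 = 675.81.
Q^2 / (g*b^2) = 233.78 / 675.81 = 0.3459.
yc = 0.3459^(1/3) = 0.702 m.

0.702


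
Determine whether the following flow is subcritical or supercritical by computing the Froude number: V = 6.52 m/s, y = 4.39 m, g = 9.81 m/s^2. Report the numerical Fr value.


The Froude number is defined as Fr = V / sqrt(g*y).
g*y = 9.81 * 4.39 = 43.0659.
sqrt(g*y) = sqrt(43.0659) = 6.5625.
Fr = 6.52 / 6.5625 = 0.9935.
Since Fr < 1, the flow is subcritical.

0.9935


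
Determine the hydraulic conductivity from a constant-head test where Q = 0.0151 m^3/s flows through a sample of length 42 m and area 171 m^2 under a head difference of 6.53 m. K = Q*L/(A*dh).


From K = Q*L / (A*dh):
Numerator: Q*L = 0.0151 * 42 = 0.6342.
Denominator: A*dh = 171 * 6.53 = 1116.63.
K = 0.6342 / 1116.63 = 0.000568 m/s.

0.000568


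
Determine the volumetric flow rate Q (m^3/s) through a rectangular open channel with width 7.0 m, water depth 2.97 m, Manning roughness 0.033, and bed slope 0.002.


For a rectangular channel, the cross-sectional area A = b * y = 7.0 * 2.97 = 20.79 m^2.
The wetted perimeter P = b + 2y = 7.0 + 2*2.97 = 12.94 m.
Hydraulic radius R = A/P = 20.79/12.94 = 1.6066 m.
Velocity V = (1/n)*R^(2/3)*S^(1/2) = (1/0.033)*1.6066^(2/3)*0.002^(1/2) = 1.859 m/s.
Discharge Q = A * V = 20.79 * 1.859 = 38.649 m^3/s.

38.649


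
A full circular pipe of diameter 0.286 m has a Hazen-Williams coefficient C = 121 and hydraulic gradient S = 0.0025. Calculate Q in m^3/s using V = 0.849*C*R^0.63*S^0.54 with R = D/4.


For a full circular pipe, R = D/4 = 0.286/4 = 0.0715 m.
V = 0.849 * 121 * 0.0715^0.63 * 0.0025^0.54
  = 0.849 * 121 * 0.189764 * 0.039345
  = 0.767 m/s.
Pipe area A = pi*D^2/4 = pi*0.286^2/4 = 0.0642 m^2.
Q = A * V = 0.0642 * 0.767 = 0.0493 m^3/s.

0.0493


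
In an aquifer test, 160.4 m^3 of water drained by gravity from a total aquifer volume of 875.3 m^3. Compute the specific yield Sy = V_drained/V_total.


Specific yield Sy = Volume drained / Total volume.
Sy = 160.4 / 875.3
   = 0.1833.

0.1833


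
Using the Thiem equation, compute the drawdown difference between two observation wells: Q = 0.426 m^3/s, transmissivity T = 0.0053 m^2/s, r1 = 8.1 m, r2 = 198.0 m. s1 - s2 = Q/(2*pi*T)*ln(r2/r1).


Thiem equation: s1 - s2 = Q/(2*pi*T) * ln(r2/r1).
ln(r2/r1) = ln(198.0/8.1) = 3.1964.
Q/(2*pi*T) = 0.426 / (2*pi*0.0053) = 0.426 / 0.0333 = 12.7925.
s1 - s2 = 12.7925 * 3.1964 = 40.8898 m.

40.8898


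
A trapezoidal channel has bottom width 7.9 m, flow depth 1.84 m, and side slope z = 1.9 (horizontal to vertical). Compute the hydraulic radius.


For a trapezoidal section with side slope z:
A = (b + z*y)*y = (7.9 + 1.9*1.84)*1.84 = 20.969 m^2.
P = b + 2*y*sqrt(1 + z^2) = 7.9 + 2*1.84*sqrt(1 + 1.9^2) = 15.801 m.
R = A/P = 20.969 / 15.801 = 1.327 m.

1.327


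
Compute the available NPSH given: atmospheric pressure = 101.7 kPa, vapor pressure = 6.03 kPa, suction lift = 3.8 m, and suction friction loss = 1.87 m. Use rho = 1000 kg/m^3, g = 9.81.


NPSHa = p_atm/(rho*g) - z_s - hf_s - p_vap/(rho*g).
p_atm/(rho*g) = 101.7*1000 / (1000*9.81) = 10.367 m.
p_vap/(rho*g) = 6.03*1000 / (1000*9.81) = 0.615 m.
NPSHa = 10.367 - 3.8 - 1.87 - 0.615
      = 4.08 m.

4.08


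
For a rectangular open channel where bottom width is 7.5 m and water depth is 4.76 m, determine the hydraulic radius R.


For a rectangular section:
Flow area A = b * y = 7.5 * 4.76 = 35.7 m^2.
Wetted perimeter P = b + 2y = 7.5 + 2*4.76 = 17.02 m.
Hydraulic radius R = A/P = 35.7 / 17.02 = 2.0975 m.

2.0975


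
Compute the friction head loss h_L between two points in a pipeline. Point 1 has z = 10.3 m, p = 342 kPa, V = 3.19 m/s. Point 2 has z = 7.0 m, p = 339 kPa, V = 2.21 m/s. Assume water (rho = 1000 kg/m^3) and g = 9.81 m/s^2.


Total head at each section: H = z + p/(rho*g) + V^2/(2g).
H1 = 10.3 + 342*1000/(1000*9.81) + 3.19^2/(2*9.81)
   = 10.3 + 34.862 + 0.5187
   = 45.681 m.
H2 = 7.0 + 339*1000/(1000*9.81) + 2.21^2/(2*9.81)
   = 7.0 + 34.557 + 0.2489
   = 41.806 m.
h_L = H1 - H2 = 45.681 - 41.806 = 3.876 m.

3.876


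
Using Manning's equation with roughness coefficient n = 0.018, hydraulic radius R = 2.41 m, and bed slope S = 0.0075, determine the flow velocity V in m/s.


Manning's equation gives V = (1/n) * R^(2/3) * S^(1/2).
First, compute R^(2/3) = 2.41^(2/3) = 1.7975.
Next, S^(1/2) = 0.0075^(1/2) = 0.086603.
Then 1/n = 1/0.018 = 55.56.
V = 55.56 * 1.7975 * 0.086603 = 8.6484 m/s.

8.6484


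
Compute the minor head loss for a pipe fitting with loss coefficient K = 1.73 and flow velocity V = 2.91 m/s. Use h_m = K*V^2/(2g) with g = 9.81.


Minor loss formula: h_m = K * V^2/(2g).
V^2 = 2.91^2 = 8.4681.
V^2/(2g) = 8.4681 / 19.62 = 0.4316 m.
h_m = 1.73 * 0.4316 = 0.7467 m.

0.7467


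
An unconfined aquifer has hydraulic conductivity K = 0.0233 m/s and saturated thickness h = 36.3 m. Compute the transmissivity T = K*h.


Transmissivity is defined as T = K * h.
T = 0.0233 * 36.3
  = 0.8458 m^2/s.

0.8458


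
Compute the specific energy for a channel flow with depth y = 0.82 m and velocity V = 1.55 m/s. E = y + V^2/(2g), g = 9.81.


Specific energy E = y + V^2/(2g).
Velocity head = V^2/(2g) = 1.55^2 / (2*9.81) = 2.4025 / 19.62 = 0.1225 m.
E = 0.82 + 0.1225 = 0.9425 m.

0.9425


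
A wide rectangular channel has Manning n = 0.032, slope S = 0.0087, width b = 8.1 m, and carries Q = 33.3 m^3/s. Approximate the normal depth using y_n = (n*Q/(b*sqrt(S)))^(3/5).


We use the wide-channel approximation y_n = (n*Q/(b*sqrt(S)))^(3/5).
sqrt(S) = sqrt(0.0087) = 0.093274.
Numerator: n*Q = 0.032 * 33.3 = 1.0656.
Denominator: b*sqrt(S) = 8.1 * 0.093274 = 0.755519.
arg = 1.4104.
y_n = 1.4104^(3/5) = 1.2292 m.

1.2292


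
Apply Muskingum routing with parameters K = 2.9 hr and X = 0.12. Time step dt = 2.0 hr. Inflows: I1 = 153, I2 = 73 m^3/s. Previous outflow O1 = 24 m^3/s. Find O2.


Muskingum coefficients:
denom = 2*K*(1-X) + dt = 2*2.9*(1-0.12) + 2.0 = 7.104.
C0 = (dt - 2*K*X)/denom = (2.0 - 2*2.9*0.12)/7.104 = 0.1836.
C1 = (dt + 2*K*X)/denom = (2.0 + 2*2.9*0.12)/7.104 = 0.3795.
C2 = (2*K*(1-X) - dt)/denom = 0.4369.
O2 = C0*I2 + C1*I1 + C2*O1
   = 0.1836*73 + 0.3795*153 + 0.4369*24
   = 81.95 m^3/s.

81.95


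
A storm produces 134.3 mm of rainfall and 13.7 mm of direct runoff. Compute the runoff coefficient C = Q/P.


The runoff coefficient C = runoff depth / rainfall depth.
C = 13.7 / 134.3
  = 0.102.

0.102


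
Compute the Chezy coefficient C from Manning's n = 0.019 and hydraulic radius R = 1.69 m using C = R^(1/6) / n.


The Chezy coefficient relates to Manning's n through C = R^(1/6) / n.
R^(1/6) = 1.69^(1/6) = 1.091393.
C = 1.091393 / 0.019 = 57.44 m^(1/2)/s.

57.44


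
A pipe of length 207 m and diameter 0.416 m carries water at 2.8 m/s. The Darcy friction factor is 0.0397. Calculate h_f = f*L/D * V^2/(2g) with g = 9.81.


Darcy-Weisbach equation: h_f = f * (L/D) * V^2/(2g).
f * L/D = 0.0397 * 207/0.416 = 19.7546.
V^2/(2g) = 2.8^2 / (2*9.81) = 7.84 / 19.62 = 0.3996 m.
h_f = 19.7546 * 0.3996 = 7.894 m.

7.894


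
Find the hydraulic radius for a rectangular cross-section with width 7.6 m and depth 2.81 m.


For a rectangular section:
Flow area A = b * y = 7.6 * 2.81 = 21.36 m^2.
Wetted perimeter P = b + 2y = 7.6 + 2*2.81 = 13.22 m.
Hydraulic radius R = A/P = 21.36 / 13.22 = 1.6154 m.

1.6154


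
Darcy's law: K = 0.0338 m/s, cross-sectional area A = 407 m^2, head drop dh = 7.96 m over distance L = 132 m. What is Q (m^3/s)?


Darcy's law: Q = K * A * i, where i = dh/L.
Hydraulic gradient i = 7.96 / 132 = 0.060303.
Q = 0.0338 * 407 * 0.060303
  = 0.8296 m^3/s.

0.8296


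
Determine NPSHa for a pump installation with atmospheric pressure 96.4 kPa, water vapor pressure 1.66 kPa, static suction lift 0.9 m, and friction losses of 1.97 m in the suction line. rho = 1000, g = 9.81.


NPSHa = p_atm/(rho*g) - z_s - hf_s - p_vap/(rho*g).
p_atm/(rho*g) = 96.4*1000 / (1000*9.81) = 9.827 m.
p_vap/(rho*g) = 1.66*1000 / (1000*9.81) = 0.169 m.
NPSHa = 9.827 - 0.9 - 1.97 - 0.169
      = 6.79 m.

6.79


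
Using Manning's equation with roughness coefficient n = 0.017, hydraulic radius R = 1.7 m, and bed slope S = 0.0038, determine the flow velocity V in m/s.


Manning's equation gives V = (1/n) * R^(2/3) * S^(1/2).
First, compute R^(2/3) = 1.7^(2/3) = 1.4244.
Next, S^(1/2) = 0.0038^(1/2) = 0.061644.
Then 1/n = 1/0.017 = 58.82.
V = 58.82 * 1.4244 * 0.061644 = 5.1651 m/s.

5.1651


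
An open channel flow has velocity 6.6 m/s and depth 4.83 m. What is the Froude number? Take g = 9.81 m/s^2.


The Froude number is defined as Fr = V / sqrt(g*y).
g*y = 9.81 * 4.83 = 47.3823.
sqrt(g*y) = sqrt(47.3823) = 6.8835.
Fr = 6.6 / 6.8835 = 0.9588.

0.9588


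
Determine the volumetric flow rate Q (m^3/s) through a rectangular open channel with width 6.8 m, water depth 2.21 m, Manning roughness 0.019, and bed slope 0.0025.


For a rectangular channel, the cross-sectional area A = b * y = 6.8 * 2.21 = 15.03 m^2.
The wetted perimeter P = b + 2y = 6.8 + 2*2.21 = 11.22 m.
Hydraulic radius R = A/P = 15.03/11.22 = 1.3394 m.
Velocity V = (1/n)*R^(2/3)*S^(1/2) = (1/0.019)*1.3394^(2/3)*0.0025^(1/2) = 3.1976 m/s.
Discharge Q = A * V = 15.03 * 3.1976 = 48.053 m^3/s.

48.053


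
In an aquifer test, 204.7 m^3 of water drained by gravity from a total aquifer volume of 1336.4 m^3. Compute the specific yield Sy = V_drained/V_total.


Specific yield Sy = Volume drained / Total volume.
Sy = 204.7 / 1336.4
   = 0.1532.

0.1532


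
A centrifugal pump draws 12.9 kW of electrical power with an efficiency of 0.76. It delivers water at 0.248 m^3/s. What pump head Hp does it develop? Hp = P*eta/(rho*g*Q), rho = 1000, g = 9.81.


Pump head formula: Hp = P * eta / (rho * g * Q).
Numerator: P * eta = 12.9 * 1000 * 0.76 = 9804.0 W.
Denominator: rho * g * Q = 1000 * 9.81 * 0.248 = 2432.88.
Hp = 9804.0 / 2432.88 = 4.03 m.

4.03


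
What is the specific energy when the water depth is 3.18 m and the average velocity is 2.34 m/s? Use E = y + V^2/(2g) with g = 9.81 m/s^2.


Specific energy E = y + V^2/(2g).
Velocity head = V^2/(2g) = 2.34^2 / (2*9.81) = 5.4756 / 19.62 = 0.2791 m.
E = 3.18 + 0.2791 = 3.4591 m.

3.4591


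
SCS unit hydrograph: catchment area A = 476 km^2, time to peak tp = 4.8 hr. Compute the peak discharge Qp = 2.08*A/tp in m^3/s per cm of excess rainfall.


SCS formula: Qp = 2.08 * A / tp.
Qp = 2.08 * 476 / 4.8
   = 990.08 / 4.8
   = 206.27 m^3/s per cm.

206.27


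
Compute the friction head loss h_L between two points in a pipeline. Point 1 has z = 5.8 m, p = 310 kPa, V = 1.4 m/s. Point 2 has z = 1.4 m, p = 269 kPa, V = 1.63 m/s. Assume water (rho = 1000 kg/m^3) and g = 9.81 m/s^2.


Total head at each section: H = z + p/(rho*g) + V^2/(2g).
H1 = 5.8 + 310*1000/(1000*9.81) + 1.4^2/(2*9.81)
   = 5.8 + 31.6 + 0.0999
   = 37.5 m.
H2 = 1.4 + 269*1000/(1000*9.81) + 1.63^2/(2*9.81)
   = 1.4 + 27.421 + 0.1354
   = 28.956 m.
h_L = H1 - H2 = 37.5 - 28.956 = 8.544 m.

8.544


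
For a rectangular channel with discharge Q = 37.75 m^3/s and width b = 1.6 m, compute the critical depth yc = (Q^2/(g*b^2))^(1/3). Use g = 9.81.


Using yc = (Q^2 / (g * b^2))^(1/3):
Q^2 = 37.75^2 = 1425.06.
g * b^2 = 9.81 * 1.6^2 = 9.81 * 2.56 = 25.11.
Q^2 / (g*b^2) = 1425.06 / 25.11 = 56.7527.
yc = 56.7527^(1/3) = 3.8427 m.

3.8427


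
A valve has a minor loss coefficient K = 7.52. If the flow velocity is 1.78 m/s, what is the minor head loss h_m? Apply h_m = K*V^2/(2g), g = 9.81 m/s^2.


Minor loss formula: h_m = K * V^2/(2g).
V^2 = 1.78^2 = 3.1684.
V^2/(2g) = 3.1684 / 19.62 = 0.1615 m.
h_m = 7.52 * 0.1615 = 1.2144 m.

1.2144


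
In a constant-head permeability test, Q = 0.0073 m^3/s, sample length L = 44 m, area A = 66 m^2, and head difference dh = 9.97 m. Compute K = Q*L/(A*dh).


From K = Q*L / (A*dh):
Numerator: Q*L = 0.0073 * 44 = 0.3212.
Denominator: A*dh = 66 * 9.97 = 658.02.
K = 0.3212 / 658.02 = 0.000488 m/s.

0.000488


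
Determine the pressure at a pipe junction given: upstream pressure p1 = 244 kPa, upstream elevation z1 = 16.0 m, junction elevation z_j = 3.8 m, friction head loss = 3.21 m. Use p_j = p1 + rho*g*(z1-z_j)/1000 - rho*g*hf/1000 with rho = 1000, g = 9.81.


Junction pressure: p_j = p1 + rho*g*(z1 - z_j)/1000 - rho*g*hf/1000.
Elevation term = 1000*9.81*(16.0 - 3.8)/1000 = 119.682 kPa.
Friction term = 1000*9.81*3.21/1000 = 31.49 kPa.
p_j = 244 + 119.682 - 31.49 = 332.19 kPa.

332.19


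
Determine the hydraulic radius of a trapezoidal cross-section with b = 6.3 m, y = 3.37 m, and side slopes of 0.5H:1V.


For a trapezoidal section with side slope z:
A = (b + z*y)*y = (6.3 + 0.5*3.37)*3.37 = 26.909 m^2.
P = b + 2*y*sqrt(1 + z^2) = 6.3 + 2*3.37*sqrt(1 + 0.5^2) = 13.836 m.
R = A/P = 26.909 / 13.836 = 1.9449 m.

1.9449


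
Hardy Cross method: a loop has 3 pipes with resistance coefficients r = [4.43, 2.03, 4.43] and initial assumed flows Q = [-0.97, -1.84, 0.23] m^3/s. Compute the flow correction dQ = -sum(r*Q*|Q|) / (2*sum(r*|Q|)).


Numerator terms (r*Q*|Q|): 4.43*-0.97*|-0.97| = -4.1682; 2.03*-1.84*|-1.84| = -6.8728; 4.43*0.23*|0.23| = 0.2343.
Sum of numerator = -10.8066.
Denominator terms (r*|Q|): 4.43*|-0.97| = 4.2971; 2.03*|-1.84| = 3.7352; 4.43*|0.23| = 1.0189.
2 * sum of denominator = 2 * 9.0512 = 18.1024.
dQ = --10.8066 / 18.1024 = 0.597 m^3/s.

0.597


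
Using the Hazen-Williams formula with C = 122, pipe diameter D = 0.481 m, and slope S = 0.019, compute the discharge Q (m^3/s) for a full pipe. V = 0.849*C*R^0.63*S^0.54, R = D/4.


For a full circular pipe, R = D/4 = 0.481/4 = 0.1202 m.
V = 0.849 * 122 * 0.1202^0.63 * 0.019^0.54
  = 0.849 * 122 * 0.263302 * 0.117632
  = 3.2081 m/s.
Pipe area A = pi*D^2/4 = pi*0.481^2/4 = 0.1817 m^2.
Q = A * V = 0.1817 * 3.2081 = 0.5829 m^3/s.

0.5829


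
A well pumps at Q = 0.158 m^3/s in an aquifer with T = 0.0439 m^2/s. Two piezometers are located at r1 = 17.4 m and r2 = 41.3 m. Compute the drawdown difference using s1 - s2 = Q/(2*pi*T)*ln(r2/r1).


Thiem equation: s1 - s2 = Q/(2*pi*T) * ln(r2/r1).
ln(r2/r1) = ln(41.3/17.4) = 0.8644.
Q/(2*pi*T) = 0.158 / (2*pi*0.0439) = 0.158 / 0.2758 = 0.5728.
s1 - s2 = 0.5728 * 0.8644 = 0.4951 m.

0.4951


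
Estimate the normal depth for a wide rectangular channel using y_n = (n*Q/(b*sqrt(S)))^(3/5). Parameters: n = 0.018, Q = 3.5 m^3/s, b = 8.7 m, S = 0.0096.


We use the wide-channel approximation y_n = (n*Q/(b*sqrt(S)))^(3/5).
sqrt(S) = sqrt(0.0096) = 0.09798.
Numerator: n*Q = 0.018 * 3.5 = 0.063.
Denominator: b*sqrt(S) = 8.7 * 0.09798 = 0.852426.
arg = 0.0739.
y_n = 0.0739^(3/5) = 0.2095 m.

0.2095


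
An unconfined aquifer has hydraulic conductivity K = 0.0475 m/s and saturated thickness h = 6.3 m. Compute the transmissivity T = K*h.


Transmissivity is defined as T = K * h.
T = 0.0475 * 6.3
  = 0.2993 m^2/s.

0.2993


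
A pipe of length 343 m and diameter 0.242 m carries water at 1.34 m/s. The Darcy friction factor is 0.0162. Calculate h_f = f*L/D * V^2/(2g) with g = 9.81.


Darcy-Weisbach equation: h_f = f * (L/D) * V^2/(2g).
f * L/D = 0.0162 * 343/0.242 = 22.9612.
V^2/(2g) = 1.34^2 / (2*9.81) = 1.7956 / 19.62 = 0.0915 m.
h_f = 22.9612 * 0.0915 = 2.101 m.

2.101


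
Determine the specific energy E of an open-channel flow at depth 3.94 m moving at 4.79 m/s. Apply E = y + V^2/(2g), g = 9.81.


Specific energy E = y + V^2/(2g).
Velocity head = V^2/(2g) = 4.79^2 / (2*9.81) = 22.9441 / 19.62 = 1.1694 m.
E = 3.94 + 1.1694 = 5.1094 m.

5.1094


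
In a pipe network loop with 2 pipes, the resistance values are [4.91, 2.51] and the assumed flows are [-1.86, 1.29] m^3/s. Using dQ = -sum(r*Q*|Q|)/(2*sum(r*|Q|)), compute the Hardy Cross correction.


Numerator terms (r*Q*|Q|): 4.91*-1.86*|-1.86| = -16.9866; 2.51*1.29*|1.29| = 4.1769.
Sum of numerator = -12.8097.
Denominator terms (r*|Q|): 4.91*|-1.86| = 9.1326; 2.51*|1.29| = 3.2379.
2 * sum of denominator = 2 * 12.3705 = 24.741.
dQ = --12.8097 / 24.741 = 0.5178 m^3/s.

0.5178


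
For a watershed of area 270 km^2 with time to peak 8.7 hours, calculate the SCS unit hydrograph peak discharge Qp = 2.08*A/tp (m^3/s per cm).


SCS formula: Qp = 2.08 * A / tp.
Qp = 2.08 * 270 / 8.7
   = 561.6 / 8.7
   = 64.55 m^3/s per cm.

64.55


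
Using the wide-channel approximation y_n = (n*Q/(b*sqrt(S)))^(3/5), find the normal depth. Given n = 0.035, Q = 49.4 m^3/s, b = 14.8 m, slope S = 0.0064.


We use the wide-channel approximation y_n = (n*Q/(b*sqrt(S)))^(3/5).
sqrt(S) = sqrt(0.0064) = 0.08.
Numerator: n*Q = 0.035 * 49.4 = 1.729.
Denominator: b*sqrt(S) = 14.8 * 0.08 = 1.184.
arg = 1.4603.
y_n = 1.4603^(3/5) = 1.2551 m.

1.2551


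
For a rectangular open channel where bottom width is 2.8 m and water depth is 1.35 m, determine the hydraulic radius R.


For a rectangular section:
Flow area A = b * y = 2.8 * 1.35 = 3.78 m^2.
Wetted perimeter P = b + 2y = 2.8 + 2*1.35 = 5.5 m.
Hydraulic radius R = A/P = 3.78 / 5.5 = 0.6873 m.

0.6873


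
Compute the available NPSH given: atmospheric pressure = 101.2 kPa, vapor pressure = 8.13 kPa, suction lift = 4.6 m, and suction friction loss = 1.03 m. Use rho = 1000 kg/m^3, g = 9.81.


NPSHa = p_atm/(rho*g) - z_s - hf_s - p_vap/(rho*g).
p_atm/(rho*g) = 101.2*1000 / (1000*9.81) = 10.316 m.
p_vap/(rho*g) = 8.13*1000 / (1000*9.81) = 0.829 m.
NPSHa = 10.316 - 4.6 - 1.03 - 0.829
      = 3.86 m.

3.86


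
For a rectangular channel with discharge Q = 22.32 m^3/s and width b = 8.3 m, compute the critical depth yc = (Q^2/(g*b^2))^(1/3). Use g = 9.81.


Using yc = (Q^2 / (g * b^2))^(1/3):
Q^2 = 22.32^2 = 498.18.
g * b^2 = 9.81 * 8.3^2 = 9.81 * 68.89 = 675.81.
Q^2 / (g*b^2) = 498.18 / 675.81 = 0.7372.
yc = 0.7372^(1/3) = 0.9033 m.

0.9033


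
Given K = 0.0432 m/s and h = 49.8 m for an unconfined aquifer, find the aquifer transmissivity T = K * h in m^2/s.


Transmissivity is defined as T = K * h.
T = 0.0432 * 49.8
  = 2.1514 m^2/s.

2.1514


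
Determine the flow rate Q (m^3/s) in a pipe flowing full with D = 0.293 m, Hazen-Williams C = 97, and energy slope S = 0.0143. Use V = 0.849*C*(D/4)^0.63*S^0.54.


For a full circular pipe, R = D/4 = 0.293/4 = 0.0732 m.
V = 0.849 * 97 * 0.0732^0.63 * 0.0143^0.54
  = 0.849 * 97 * 0.192677 * 0.100898
  = 1.601 m/s.
Pipe area A = pi*D^2/4 = pi*0.293^2/4 = 0.0674 m^2.
Q = A * V = 0.0674 * 1.601 = 0.1079 m^3/s.

0.1079


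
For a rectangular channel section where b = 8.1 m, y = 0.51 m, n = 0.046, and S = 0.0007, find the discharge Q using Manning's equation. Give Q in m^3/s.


For a rectangular channel, the cross-sectional area A = b * y = 8.1 * 0.51 = 4.13 m^2.
The wetted perimeter P = b + 2y = 8.1 + 2*0.51 = 9.12 m.
Hydraulic radius R = A/P = 4.13/9.12 = 0.453 m.
Velocity V = (1/n)*R^(2/3)*S^(1/2) = (1/0.046)*0.453^(2/3)*0.0007^(1/2) = 0.3392 m/s.
Discharge Q = A * V = 4.13 * 0.3392 = 1.401 m^3/s.

1.401


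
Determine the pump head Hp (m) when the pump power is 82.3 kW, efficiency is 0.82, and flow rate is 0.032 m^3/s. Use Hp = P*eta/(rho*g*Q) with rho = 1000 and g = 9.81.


Pump head formula: Hp = P * eta / (rho * g * Q).
Numerator: P * eta = 82.3 * 1000 * 0.82 = 67486.0 W.
Denominator: rho * g * Q = 1000 * 9.81 * 0.032 = 313.92.
Hp = 67486.0 / 313.92 = 214.98 m.

214.98


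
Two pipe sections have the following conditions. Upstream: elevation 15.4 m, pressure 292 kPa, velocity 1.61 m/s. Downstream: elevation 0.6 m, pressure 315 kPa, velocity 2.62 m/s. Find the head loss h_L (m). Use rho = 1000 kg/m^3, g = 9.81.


Total head at each section: H = z + p/(rho*g) + V^2/(2g).
H1 = 15.4 + 292*1000/(1000*9.81) + 1.61^2/(2*9.81)
   = 15.4 + 29.766 + 0.1321
   = 45.298 m.
H2 = 0.6 + 315*1000/(1000*9.81) + 2.62^2/(2*9.81)
   = 0.6 + 32.11 + 0.3499
   = 33.06 m.
h_L = H1 - H2 = 45.298 - 33.06 = 12.238 m.

12.238


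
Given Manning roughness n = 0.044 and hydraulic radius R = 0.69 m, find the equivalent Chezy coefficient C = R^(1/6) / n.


The Chezy coefficient relates to Manning's n through C = R^(1/6) / n.
R^(1/6) = 0.69^(1/6) = 0.94003.
C = 0.94003 / 0.044 = 21.36 m^(1/2)/s.

21.36


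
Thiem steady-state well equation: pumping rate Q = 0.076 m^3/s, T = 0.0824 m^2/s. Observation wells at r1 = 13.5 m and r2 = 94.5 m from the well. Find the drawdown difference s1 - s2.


Thiem equation: s1 - s2 = Q/(2*pi*T) * ln(r2/r1).
ln(r2/r1) = ln(94.5/13.5) = 1.9459.
Q/(2*pi*T) = 0.076 / (2*pi*0.0824) = 0.076 / 0.5177 = 0.1468.
s1 - s2 = 0.1468 * 1.9459 = 0.2856 m.

0.2856


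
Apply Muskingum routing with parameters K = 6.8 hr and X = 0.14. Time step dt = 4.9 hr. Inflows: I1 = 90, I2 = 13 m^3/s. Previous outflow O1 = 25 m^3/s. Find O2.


Muskingum coefficients:
denom = 2*K*(1-X) + dt = 2*6.8*(1-0.14) + 4.9 = 16.596.
C0 = (dt - 2*K*X)/denom = (4.9 - 2*6.8*0.14)/16.596 = 0.1805.
C1 = (dt + 2*K*X)/denom = (4.9 + 2*6.8*0.14)/16.596 = 0.41.
C2 = (2*K*(1-X) - dt)/denom = 0.4095.
O2 = C0*I2 + C1*I1 + C2*O1
   = 0.1805*13 + 0.41*90 + 0.4095*25
   = 49.48 m^3/s.

49.48


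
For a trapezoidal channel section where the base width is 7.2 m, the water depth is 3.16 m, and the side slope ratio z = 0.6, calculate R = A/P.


For a trapezoidal section with side slope z:
A = (b + z*y)*y = (7.2 + 0.6*3.16)*3.16 = 28.743 m^2.
P = b + 2*y*sqrt(1 + z^2) = 7.2 + 2*3.16*sqrt(1 + 0.6^2) = 14.57 m.
R = A/P = 28.743 / 14.57 = 1.9727 m.

1.9727


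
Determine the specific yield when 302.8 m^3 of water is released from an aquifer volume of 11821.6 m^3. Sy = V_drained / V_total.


Specific yield Sy = Volume drained / Total volume.
Sy = 302.8 / 11821.6
   = 0.0256.

0.0256


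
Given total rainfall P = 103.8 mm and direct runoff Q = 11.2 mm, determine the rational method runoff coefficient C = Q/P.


The runoff coefficient C = runoff depth / rainfall depth.
C = 11.2 / 103.8
  = 0.1079.

0.1079


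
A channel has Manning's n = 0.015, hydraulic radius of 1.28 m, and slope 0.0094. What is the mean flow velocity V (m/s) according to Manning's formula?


Manning's equation gives V = (1/n) * R^(2/3) * S^(1/2).
First, compute R^(2/3) = 1.28^(2/3) = 1.1789.
Next, S^(1/2) = 0.0094^(1/2) = 0.096954.
Then 1/n = 1/0.015 = 66.67.
V = 66.67 * 1.1789 * 0.096954 = 7.6198 m/s.

7.6198


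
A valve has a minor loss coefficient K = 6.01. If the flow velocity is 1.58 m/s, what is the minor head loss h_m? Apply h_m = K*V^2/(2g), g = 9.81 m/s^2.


Minor loss formula: h_m = K * V^2/(2g).
V^2 = 1.58^2 = 2.4964.
V^2/(2g) = 2.4964 / 19.62 = 0.1272 m.
h_m = 6.01 * 0.1272 = 0.7647 m.

0.7647


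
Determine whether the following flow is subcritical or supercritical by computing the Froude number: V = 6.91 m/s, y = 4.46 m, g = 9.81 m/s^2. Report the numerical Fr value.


The Froude number is defined as Fr = V / sqrt(g*y).
g*y = 9.81 * 4.46 = 43.7526.
sqrt(g*y) = sqrt(43.7526) = 6.6146.
Fr = 6.91 / 6.6146 = 1.0447.
Since Fr > 1, the flow is supercritical.

1.0447


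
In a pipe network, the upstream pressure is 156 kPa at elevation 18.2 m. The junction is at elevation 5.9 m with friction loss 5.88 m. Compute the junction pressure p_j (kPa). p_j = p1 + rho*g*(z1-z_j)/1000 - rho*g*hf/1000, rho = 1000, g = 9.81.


Junction pressure: p_j = p1 + rho*g*(z1 - z_j)/1000 - rho*g*hf/1000.
Elevation term = 1000*9.81*(18.2 - 5.9)/1000 = 120.663 kPa.
Friction term = 1000*9.81*5.88/1000 = 57.683 kPa.
p_j = 156 + 120.663 - 57.683 = 218.98 kPa.

218.98


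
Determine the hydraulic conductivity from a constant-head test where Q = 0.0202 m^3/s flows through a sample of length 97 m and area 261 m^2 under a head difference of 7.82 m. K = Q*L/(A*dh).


From K = Q*L / (A*dh):
Numerator: Q*L = 0.0202 * 97 = 1.9594.
Denominator: A*dh = 261 * 7.82 = 2041.02.
K = 1.9594 / 2041.02 = 0.00096 m/s.

0.00096


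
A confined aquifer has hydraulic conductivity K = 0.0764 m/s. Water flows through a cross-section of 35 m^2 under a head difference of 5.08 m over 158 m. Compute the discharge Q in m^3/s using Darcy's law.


Darcy's law: Q = K * A * i, where i = dh/L.
Hydraulic gradient i = 5.08 / 158 = 0.032152.
Q = 0.0764 * 35 * 0.032152
  = 0.086 m^3/s.

0.086


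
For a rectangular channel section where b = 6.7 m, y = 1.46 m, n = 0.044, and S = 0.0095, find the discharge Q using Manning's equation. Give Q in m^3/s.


For a rectangular channel, the cross-sectional area A = b * y = 6.7 * 1.46 = 9.78 m^2.
The wetted perimeter P = b + 2y = 6.7 + 2*1.46 = 9.62 m.
Hydraulic radius R = A/P = 9.78/9.62 = 1.0168 m.
Velocity V = (1/n)*R^(2/3)*S^(1/2) = (1/0.044)*1.0168^(2/3)*0.0095^(1/2) = 2.24 m/s.
Discharge Q = A * V = 9.78 * 2.24 = 21.911 m^3/s.

21.911


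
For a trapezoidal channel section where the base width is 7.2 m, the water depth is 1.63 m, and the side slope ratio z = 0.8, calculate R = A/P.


For a trapezoidal section with side slope z:
A = (b + z*y)*y = (7.2 + 0.8*1.63)*1.63 = 13.862 m^2.
P = b + 2*y*sqrt(1 + z^2) = 7.2 + 2*1.63*sqrt(1 + 0.8^2) = 11.375 m.
R = A/P = 13.862 / 11.375 = 1.2186 m.

1.2186


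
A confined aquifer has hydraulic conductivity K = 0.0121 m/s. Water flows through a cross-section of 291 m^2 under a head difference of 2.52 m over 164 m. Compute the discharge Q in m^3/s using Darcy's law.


Darcy's law: Q = K * A * i, where i = dh/L.
Hydraulic gradient i = 2.52 / 164 = 0.015366.
Q = 0.0121 * 291 * 0.015366
  = 0.0541 m^3/s.

0.0541


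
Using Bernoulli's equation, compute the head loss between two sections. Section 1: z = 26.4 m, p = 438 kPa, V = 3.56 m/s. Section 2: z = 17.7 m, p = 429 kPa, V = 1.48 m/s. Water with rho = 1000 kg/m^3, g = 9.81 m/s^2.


Total head at each section: H = z + p/(rho*g) + V^2/(2g).
H1 = 26.4 + 438*1000/(1000*9.81) + 3.56^2/(2*9.81)
   = 26.4 + 44.648 + 0.646
   = 71.694 m.
H2 = 17.7 + 429*1000/(1000*9.81) + 1.48^2/(2*9.81)
   = 17.7 + 43.731 + 0.1116
   = 61.543 m.
h_L = H1 - H2 = 71.694 - 61.543 = 10.152 m.

10.152


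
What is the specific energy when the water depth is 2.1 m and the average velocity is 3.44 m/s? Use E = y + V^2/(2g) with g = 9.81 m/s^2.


Specific energy E = y + V^2/(2g).
Velocity head = V^2/(2g) = 3.44^2 / (2*9.81) = 11.8336 / 19.62 = 0.6031 m.
E = 2.1 + 0.6031 = 2.7031 m.

2.7031


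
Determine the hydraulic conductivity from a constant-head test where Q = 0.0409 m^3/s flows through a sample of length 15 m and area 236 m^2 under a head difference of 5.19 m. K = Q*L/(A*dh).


From K = Q*L / (A*dh):
Numerator: Q*L = 0.0409 * 15 = 0.6135.
Denominator: A*dh = 236 * 5.19 = 1224.84.
K = 0.6135 / 1224.84 = 0.000501 m/s.

0.000501


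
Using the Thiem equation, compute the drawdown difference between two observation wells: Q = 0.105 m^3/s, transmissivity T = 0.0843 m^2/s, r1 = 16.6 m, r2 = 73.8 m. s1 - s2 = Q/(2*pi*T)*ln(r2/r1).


Thiem equation: s1 - s2 = Q/(2*pi*T) * ln(r2/r1).
ln(r2/r1) = ln(73.8/16.6) = 1.492.
Q/(2*pi*T) = 0.105 / (2*pi*0.0843) = 0.105 / 0.5297 = 0.1982.
s1 - s2 = 0.1982 * 1.492 = 0.2958 m.

0.2958


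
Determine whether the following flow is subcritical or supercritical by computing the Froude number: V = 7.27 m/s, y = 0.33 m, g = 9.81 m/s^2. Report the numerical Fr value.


The Froude number is defined as Fr = V / sqrt(g*y).
g*y = 9.81 * 0.33 = 3.2373.
sqrt(g*y) = sqrt(3.2373) = 1.7992.
Fr = 7.27 / 1.7992 = 4.0406.
Since Fr > 1, the flow is supercritical.

4.0406


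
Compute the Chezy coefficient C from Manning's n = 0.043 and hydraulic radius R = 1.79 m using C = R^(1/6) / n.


The Chezy coefficient relates to Manning's n through C = R^(1/6) / n.
R^(1/6) = 1.79^(1/6) = 1.1019.
C = 1.1019 / 0.043 = 25.63 m^(1/2)/s.

25.63


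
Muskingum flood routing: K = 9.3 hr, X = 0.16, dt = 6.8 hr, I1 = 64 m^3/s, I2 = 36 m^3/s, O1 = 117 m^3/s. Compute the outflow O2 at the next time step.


Muskingum coefficients:
denom = 2*K*(1-X) + dt = 2*9.3*(1-0.16) + 6.8 = 22.424.
C0 = (dt - 2*K*X)/denom = (6.8 - 2*9.3*0.16)/22.424 = 0.1705.
C1 = (dt + 2*K*X)/denom = (6.8 + 2*9.3*0.16)/22.424 = 0.436.
C2 = (2*K*(1-X) - dt)/denom = 0.3935.
O2 = C0*I2 + C1*I1 + C2*O1
   = 0.1705*36 + 0.436*64 + 0.3935*117
   = 80.08 m^3/s.

80.08


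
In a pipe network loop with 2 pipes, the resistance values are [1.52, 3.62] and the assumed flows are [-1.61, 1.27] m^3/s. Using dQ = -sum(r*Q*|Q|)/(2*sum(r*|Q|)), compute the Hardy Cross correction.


Numerator terms (r*Q*|Q|): 1.52*-1.61*|-1.61| = -3.94; 3.62*1.27*|1.27| = 5.8387.
Sum of numerator = 1.8987.
Denominator terms (r*|Q|): 1.52*|-1.61| = 2.4472; 3.62*|1.27| = 4.5974.
2 * sum of denominator = 2 * 7.0446 = 14.0892.
dQ = -1.8987 / 14.0892 = -0.1348 m^3/s.

-0.1348


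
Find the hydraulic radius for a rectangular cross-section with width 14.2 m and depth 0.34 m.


For a rectangular section:
Flow area A = b * y = 14.2 * 0.34 = 4.83 m^2.
Wetted perimeter P = b + 2y = 14.2 + 2*0.34 = 14.88 m.
Hydraulic radius R = A/P = 4.83 / 14.88 = 0.3245 m.

0.3245


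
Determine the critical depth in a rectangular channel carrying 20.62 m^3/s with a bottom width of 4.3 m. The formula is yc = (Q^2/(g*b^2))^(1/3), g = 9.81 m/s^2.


Using yc = (Q^2 / (g * b^2))^(1/3):
Q^2 = 20.62^2 = 425.18.
g * b^2 = 9.81 * 4.3^2 = 9.81 * 18.49 = 181.39.
Q^2 / (g*b^2) = 425.18 / 181.39 = 2.344.
yc = 2.344^(1/3) = 1.3284 m.

1.3284


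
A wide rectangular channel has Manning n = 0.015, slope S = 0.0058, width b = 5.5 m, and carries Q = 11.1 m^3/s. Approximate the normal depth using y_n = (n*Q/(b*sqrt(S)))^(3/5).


We use the wide-channel approximation y_n = (n*Q/(b*sqrt(S)))^(3/5).
sqrt(S) = sqrt(0.0058) = 0.076158.
Numerator: n*Q = 0.015 * 11.1 = 0.1665.
Denominator: b*sqrt(S) = 5.5 * 0.076158 = 0.418869.
arg = 0.3975.
y_n = 0.3975^(3/5) = 0.5749 m.

0.5749


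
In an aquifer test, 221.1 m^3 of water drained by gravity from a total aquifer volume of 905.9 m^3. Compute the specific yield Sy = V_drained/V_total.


Specific yield Sy = Volume drained / Total volume.
Sy = 221.1 / 905.9
   = 0.2441.

0.2441


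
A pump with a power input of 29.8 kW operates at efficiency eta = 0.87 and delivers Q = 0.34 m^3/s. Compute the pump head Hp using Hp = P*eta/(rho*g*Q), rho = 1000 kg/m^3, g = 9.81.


Pump head formula: Hp = P * eta / (rho * g * Q).
Numerator: P * eta = 29.8 * 1000 * 0.87 = 25926.0 W.
Denominator: rho * g * Q = 1000 * 9.81 * 0.34 = 3335.4.
Hp = 25926.0 / 3335.4 = 7.77 m.

7.77


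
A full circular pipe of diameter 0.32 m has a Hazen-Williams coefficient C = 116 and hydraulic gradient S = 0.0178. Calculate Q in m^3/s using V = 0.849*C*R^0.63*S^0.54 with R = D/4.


For a full circular pipe, R = D/4 = 0.32/4 = 0.08 m.
V = 0.849 * 116 * 0.08^0.63 * 0.0178^0.54
  = 0.849 * 116 * 0.203679 * 0.11356
  = 2.2779 m/s.
Pipe area A = pi*D^2/4 = pi*0.32^2/4 = 0.0804 m^2.
Q = A * V = 0.0804 * 2.2779 = 0.1832 m^3/s.

0.1832
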